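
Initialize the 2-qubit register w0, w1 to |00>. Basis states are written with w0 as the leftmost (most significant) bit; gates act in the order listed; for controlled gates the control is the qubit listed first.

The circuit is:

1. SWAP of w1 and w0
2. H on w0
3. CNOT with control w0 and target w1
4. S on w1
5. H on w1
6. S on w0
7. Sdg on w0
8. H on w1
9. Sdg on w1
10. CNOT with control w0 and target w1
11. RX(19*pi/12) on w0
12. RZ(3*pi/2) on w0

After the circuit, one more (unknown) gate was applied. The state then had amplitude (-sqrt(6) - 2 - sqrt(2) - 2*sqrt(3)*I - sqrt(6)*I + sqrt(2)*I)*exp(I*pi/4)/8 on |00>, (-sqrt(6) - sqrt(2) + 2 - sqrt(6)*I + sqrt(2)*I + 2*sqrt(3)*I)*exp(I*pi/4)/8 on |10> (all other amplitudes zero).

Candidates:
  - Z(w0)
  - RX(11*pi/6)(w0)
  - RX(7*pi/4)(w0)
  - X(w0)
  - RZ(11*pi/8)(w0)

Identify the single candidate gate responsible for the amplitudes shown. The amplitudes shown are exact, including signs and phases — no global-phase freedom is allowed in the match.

It was RX(7*pi/4)(w0) that produced the state shown.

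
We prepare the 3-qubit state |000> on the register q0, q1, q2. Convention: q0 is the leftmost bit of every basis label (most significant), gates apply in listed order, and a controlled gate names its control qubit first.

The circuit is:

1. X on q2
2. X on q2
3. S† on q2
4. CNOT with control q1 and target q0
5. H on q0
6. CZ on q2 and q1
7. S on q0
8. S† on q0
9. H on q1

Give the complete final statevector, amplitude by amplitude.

The resulting statevector has amplitude 1/2 on |000>, 0 on |001>, 1/2 on |010>, 0 on |011>, 1/2 on |100>, 0 on |101>, 1/2 on |110>, 0 on |111>. Key observation: steps 1-2 multiply out to the identity, so the circuit reduces to the remaining gates.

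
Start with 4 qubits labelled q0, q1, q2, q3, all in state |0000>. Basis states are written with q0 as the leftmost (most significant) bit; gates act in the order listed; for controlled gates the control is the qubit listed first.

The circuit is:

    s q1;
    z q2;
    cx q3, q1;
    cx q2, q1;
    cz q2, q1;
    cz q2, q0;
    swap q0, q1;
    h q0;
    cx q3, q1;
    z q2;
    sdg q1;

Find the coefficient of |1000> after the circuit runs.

The final state's coefficient on |1000> equals sqrt(2)/2.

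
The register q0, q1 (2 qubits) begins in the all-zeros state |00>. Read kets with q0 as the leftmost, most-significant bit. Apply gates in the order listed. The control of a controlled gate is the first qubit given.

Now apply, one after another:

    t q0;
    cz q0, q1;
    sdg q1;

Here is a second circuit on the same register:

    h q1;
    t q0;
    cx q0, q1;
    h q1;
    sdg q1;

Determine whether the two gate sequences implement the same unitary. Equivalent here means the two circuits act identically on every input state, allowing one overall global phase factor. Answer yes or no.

Yes: on every input state the two circuits agree up to one overall phase factor.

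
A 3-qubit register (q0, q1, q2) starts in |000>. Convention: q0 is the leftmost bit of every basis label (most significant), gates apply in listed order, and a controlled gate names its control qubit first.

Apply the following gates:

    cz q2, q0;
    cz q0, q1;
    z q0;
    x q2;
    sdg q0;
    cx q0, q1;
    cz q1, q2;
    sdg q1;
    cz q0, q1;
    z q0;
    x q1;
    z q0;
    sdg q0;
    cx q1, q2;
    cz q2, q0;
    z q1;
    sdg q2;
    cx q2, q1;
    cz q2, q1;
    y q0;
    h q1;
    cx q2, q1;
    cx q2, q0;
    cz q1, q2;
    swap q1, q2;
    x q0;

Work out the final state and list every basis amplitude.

The final amplitudes are -sqrt(2)*I/2 on |000>, sqrt(2)*I/2 on |001>, and 0 on every other basis state.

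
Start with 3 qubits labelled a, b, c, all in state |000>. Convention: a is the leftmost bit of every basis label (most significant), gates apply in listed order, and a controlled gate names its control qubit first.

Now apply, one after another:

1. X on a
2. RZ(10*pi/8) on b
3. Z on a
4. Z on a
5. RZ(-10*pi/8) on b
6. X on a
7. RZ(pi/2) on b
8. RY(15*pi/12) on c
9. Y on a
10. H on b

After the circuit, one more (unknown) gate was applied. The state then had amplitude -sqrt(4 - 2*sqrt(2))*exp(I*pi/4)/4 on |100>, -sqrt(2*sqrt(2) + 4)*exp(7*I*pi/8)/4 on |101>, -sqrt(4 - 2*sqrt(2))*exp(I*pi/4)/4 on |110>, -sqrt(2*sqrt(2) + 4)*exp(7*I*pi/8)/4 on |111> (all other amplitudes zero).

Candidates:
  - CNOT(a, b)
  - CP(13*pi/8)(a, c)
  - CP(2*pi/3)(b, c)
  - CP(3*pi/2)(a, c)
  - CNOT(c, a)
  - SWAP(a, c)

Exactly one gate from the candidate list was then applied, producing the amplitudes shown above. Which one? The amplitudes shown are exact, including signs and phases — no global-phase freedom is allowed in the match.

The unique candidate consistent with the amplitudes is CP(13*pi/8)(a, c). Key observation: the block from step 1 through step 6 cancels to the identity and can be dropped.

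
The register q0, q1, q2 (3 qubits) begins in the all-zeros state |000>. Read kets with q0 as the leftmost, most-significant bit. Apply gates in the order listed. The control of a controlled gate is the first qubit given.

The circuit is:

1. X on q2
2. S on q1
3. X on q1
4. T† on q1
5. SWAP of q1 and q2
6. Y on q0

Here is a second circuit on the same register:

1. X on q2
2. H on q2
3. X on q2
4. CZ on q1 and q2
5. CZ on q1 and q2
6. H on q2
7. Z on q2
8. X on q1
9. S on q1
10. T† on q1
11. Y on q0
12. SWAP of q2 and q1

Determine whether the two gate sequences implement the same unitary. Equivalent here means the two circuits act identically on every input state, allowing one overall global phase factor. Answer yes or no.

No, they are not equivalent — no single phase factor reconciles the two unitaries.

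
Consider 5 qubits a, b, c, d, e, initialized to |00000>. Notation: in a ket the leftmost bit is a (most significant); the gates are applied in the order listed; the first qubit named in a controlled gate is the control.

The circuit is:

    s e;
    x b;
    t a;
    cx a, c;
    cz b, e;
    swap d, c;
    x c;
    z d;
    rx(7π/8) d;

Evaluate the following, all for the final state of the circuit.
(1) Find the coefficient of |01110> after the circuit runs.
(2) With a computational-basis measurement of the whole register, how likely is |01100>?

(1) The amplitude on |01110> is -I*cos(pi/16).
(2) Outcome |01100> occurs with probability cos(7*pi/16)**2.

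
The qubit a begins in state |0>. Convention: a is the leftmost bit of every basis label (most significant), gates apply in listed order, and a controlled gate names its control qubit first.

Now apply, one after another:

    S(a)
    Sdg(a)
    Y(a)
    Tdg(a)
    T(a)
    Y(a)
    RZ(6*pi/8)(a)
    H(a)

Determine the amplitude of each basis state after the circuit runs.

The final amplitudes are -sqrt(2)*exp(5*I*pi/8)/2 on |0>, -sqrt(2)*exp(5*I*pi/8)/2 on |1>. Key observation: steps 3-6 multiply out to the identity, so the circuit reduces to the remaining gates.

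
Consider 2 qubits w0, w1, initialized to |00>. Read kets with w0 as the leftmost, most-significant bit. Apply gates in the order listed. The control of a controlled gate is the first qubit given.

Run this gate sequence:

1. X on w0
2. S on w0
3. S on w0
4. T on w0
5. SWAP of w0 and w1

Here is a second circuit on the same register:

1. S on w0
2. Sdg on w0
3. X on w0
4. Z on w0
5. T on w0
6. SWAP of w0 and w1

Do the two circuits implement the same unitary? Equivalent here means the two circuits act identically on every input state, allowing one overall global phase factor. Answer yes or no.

Yes, they are equivalent — the unitaries differ by at most a global phase.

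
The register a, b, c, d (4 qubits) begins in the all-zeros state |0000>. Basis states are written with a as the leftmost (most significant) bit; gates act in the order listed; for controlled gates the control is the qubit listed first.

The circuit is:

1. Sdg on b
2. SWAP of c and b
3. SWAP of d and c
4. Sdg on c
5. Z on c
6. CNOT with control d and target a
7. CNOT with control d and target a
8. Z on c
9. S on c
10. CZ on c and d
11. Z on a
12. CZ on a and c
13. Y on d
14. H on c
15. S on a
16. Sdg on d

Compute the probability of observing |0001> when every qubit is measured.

Outcome |0001> occurs with probability 1/2. Key observation: steps 4-9 multiply out to the identity, so the circuit reduces to the remaining gates.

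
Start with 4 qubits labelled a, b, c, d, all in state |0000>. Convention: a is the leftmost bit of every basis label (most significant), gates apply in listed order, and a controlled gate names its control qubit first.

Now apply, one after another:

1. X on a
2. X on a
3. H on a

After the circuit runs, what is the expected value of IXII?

The expectation value of IXII is 0.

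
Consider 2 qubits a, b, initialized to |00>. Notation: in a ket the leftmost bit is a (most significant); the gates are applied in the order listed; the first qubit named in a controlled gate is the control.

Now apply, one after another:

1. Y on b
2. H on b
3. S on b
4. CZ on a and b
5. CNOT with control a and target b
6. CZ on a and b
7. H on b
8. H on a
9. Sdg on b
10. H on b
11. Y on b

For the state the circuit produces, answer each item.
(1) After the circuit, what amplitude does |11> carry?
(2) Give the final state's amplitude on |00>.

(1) The amplitude on |11> is -1/2 + I/2.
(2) The final state's coefficient on |00> equals 0.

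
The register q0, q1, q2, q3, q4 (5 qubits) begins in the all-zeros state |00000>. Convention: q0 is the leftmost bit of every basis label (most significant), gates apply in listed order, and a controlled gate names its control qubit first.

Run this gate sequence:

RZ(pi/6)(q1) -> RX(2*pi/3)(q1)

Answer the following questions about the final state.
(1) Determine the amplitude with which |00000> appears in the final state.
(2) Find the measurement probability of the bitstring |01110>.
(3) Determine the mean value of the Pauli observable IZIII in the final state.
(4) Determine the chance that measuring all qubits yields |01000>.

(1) |00000> carries amplitude -exp(11*I*pi/12)/2 in the final state.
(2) The probability of measuring |01110> is 0.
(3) The observable IZIII averages to -1/2.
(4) A full measurement returns |01000> with probability 3/4.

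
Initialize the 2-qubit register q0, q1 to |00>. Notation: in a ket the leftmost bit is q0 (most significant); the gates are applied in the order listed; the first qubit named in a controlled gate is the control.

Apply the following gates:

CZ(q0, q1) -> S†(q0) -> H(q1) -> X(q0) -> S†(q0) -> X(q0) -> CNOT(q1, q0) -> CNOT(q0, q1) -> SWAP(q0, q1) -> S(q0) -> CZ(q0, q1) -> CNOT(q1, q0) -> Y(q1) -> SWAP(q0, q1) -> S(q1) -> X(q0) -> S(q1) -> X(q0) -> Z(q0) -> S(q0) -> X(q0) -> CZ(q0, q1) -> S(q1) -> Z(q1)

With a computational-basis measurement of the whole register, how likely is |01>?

Outcome |01> occurs with probability 0.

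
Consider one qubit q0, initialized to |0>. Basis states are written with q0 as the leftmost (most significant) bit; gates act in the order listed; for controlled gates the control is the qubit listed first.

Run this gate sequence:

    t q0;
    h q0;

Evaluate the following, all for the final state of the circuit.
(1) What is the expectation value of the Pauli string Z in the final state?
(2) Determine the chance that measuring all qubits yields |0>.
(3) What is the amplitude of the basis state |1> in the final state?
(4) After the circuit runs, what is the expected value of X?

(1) In the final state, Z has expectation 0.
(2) The probability of measuring |0> is 1/2.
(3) The final state's coefficient on |1> equals sqrt(2)/2.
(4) The observable X averages to 1.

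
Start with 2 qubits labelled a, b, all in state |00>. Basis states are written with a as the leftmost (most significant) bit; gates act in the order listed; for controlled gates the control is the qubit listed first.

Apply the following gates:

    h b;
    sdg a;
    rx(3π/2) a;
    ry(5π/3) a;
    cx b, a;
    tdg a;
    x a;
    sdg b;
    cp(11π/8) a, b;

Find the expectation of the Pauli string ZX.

The expectation value of ZX is -1/2 + sqrt(2 - sqrt(2))/4.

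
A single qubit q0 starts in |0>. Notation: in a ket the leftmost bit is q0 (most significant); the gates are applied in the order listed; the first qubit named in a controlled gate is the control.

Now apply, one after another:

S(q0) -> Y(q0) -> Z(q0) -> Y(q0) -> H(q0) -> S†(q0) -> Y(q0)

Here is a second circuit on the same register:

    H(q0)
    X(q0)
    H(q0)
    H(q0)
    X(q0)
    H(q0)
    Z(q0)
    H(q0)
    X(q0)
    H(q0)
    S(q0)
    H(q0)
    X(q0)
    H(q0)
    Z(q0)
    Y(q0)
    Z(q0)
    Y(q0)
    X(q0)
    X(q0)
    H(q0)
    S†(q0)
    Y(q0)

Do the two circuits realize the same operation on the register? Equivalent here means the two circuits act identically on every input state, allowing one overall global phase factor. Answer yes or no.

Yes, they are equivalent — the unitaries differ by at most a global phase.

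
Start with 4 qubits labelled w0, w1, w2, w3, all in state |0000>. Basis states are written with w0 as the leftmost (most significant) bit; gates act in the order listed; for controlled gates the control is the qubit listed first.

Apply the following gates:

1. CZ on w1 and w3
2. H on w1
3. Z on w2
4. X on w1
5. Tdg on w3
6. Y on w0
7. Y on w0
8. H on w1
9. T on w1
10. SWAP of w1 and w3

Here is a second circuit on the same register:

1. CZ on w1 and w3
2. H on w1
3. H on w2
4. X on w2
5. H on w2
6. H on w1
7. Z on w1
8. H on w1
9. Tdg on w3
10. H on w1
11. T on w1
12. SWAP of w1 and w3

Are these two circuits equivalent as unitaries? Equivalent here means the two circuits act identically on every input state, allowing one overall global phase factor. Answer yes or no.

Yes, they are equivalent — the unitaries differ by at most a global phase.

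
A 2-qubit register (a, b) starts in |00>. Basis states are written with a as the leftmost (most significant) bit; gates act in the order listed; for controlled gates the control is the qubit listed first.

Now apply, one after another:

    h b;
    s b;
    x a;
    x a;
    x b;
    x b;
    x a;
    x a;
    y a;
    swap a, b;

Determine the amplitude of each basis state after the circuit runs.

The final amplitudes are 0 on |00>, sqrt(2)*I/2 on |01>, 0 on |10>, -sqrt(2)/2 on |11>. Key observation: the block from step 3 through step 8 cancels to the identity and can be dropped.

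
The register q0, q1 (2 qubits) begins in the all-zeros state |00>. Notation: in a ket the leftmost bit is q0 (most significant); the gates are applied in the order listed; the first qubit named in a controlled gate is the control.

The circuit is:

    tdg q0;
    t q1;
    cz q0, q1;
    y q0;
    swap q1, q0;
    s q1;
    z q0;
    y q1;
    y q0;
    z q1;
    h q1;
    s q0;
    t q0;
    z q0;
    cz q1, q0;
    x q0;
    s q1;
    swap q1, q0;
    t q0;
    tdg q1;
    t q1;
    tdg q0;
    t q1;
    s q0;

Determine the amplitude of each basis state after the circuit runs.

The final amplitudes are sqrt(2)*exp(3*I*pi/4)/2 on |00>, 0 on |01>, sqrt(2)*exp(3*I*pi/4)/2 on |10>, 0 on |11>. Key observation: the block from step 19 through step 22 cancels to the identity and can be dropped.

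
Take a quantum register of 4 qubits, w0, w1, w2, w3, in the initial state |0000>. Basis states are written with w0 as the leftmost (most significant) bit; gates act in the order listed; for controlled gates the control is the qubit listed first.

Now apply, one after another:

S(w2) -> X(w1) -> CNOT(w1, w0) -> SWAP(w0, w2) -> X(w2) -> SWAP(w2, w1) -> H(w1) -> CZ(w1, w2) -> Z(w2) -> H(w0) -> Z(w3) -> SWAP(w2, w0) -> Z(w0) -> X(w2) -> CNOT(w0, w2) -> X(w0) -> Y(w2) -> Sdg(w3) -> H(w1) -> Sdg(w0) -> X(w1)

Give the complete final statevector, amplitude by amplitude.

The resulting statevector has amplitude -sqrt(2)*I/2 on |0000>, sqrt(2)*I/2 on |0010>, and 0 on every other basis state.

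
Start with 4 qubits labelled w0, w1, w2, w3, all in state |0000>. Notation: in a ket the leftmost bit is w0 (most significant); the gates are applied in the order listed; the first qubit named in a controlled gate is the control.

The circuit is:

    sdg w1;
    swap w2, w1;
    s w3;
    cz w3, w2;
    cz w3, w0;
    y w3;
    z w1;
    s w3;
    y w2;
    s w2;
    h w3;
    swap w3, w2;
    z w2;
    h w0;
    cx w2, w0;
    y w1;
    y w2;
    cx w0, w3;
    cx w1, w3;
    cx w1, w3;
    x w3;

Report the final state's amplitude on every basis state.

The final amplitudes are 1/2 on |0100>, -1/2 on |0110>, 1/2 on |1101>, -1/2 on |1111>, and 0 on every other basis state. Key observation: the block from step 19 through step 20 cancels to the identity and can be dropped.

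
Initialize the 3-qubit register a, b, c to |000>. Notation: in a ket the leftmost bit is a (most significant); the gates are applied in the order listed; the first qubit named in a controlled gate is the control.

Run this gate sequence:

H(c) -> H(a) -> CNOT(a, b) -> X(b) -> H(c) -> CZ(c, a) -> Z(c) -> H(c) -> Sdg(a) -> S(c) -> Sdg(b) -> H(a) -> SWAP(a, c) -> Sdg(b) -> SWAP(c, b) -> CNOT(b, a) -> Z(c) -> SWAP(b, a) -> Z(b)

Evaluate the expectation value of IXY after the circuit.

The expectation value of IXY is 0.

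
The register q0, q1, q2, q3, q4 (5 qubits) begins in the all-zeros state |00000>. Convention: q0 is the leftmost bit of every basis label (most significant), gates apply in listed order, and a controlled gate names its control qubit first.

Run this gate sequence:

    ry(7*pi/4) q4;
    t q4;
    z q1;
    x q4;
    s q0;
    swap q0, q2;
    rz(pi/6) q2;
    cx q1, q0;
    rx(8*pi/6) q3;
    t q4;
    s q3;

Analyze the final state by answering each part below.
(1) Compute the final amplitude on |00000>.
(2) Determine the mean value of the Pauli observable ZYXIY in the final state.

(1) The amplitude on |00000> is -sqrt(2 - sqrt(2))*exp(I*pi/6)/4.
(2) The observable ZYXIY averages to 0.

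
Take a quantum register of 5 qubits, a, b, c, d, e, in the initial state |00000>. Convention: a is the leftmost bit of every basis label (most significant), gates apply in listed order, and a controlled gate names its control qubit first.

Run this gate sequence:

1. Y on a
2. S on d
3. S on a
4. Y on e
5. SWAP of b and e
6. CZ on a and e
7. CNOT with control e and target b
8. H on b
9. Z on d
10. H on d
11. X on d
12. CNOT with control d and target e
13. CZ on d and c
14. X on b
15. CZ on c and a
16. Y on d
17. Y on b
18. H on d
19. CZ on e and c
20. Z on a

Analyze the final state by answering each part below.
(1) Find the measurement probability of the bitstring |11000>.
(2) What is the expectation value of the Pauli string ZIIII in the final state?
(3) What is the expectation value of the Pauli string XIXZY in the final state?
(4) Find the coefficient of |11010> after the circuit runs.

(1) A full measurement returns |11000> with probability 1/8.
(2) The expectation value of ZIIII is -1.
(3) The observable XIXZY averages to 0.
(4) The amplitude on |11010> is -sqrt(2)*I/4.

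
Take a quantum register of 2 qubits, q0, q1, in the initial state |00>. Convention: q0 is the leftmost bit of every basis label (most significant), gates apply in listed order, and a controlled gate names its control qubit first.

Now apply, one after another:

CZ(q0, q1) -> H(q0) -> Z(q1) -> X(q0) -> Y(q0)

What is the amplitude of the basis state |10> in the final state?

The final state's coefficient on |10> equals sqrt(2)*I/2.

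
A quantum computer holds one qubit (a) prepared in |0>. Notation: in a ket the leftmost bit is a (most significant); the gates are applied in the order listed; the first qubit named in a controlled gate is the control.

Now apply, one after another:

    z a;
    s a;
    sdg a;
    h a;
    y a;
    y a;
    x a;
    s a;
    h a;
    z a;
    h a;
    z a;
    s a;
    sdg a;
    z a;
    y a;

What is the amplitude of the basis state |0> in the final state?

|0> carries amplitude -sqrt(2)*I/2 in the final state.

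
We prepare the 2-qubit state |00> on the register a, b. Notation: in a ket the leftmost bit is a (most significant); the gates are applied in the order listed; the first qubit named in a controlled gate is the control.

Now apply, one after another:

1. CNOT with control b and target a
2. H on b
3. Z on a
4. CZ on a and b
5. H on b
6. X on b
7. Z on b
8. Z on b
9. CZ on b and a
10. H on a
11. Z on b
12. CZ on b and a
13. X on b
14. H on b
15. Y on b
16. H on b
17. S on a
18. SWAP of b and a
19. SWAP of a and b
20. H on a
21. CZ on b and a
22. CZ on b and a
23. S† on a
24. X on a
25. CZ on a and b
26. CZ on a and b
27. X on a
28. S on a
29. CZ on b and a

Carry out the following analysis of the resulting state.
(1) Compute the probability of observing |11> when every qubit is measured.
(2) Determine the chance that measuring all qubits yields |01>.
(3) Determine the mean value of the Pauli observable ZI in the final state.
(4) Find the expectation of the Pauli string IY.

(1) A full measurement returns |11> with probability 1/2. Key observation: gates 22-29 undo each other exactly, leaving only the rest of the circuit to track.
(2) Outcome |01> occurs with probability 1/2.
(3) The expectation value of ZI is 0.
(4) The observable IY averages to 0.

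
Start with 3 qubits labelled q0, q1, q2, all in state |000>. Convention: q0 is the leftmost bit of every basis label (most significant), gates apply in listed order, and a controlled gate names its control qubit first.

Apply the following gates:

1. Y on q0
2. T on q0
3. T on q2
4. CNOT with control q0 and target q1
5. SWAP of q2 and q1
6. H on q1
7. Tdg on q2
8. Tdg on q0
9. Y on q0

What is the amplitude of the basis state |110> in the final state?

The final state's coefficient on |110> equals 0.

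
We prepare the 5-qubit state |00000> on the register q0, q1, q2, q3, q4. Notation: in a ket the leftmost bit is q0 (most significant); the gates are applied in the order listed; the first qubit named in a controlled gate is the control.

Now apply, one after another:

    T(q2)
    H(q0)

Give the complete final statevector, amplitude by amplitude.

The final amplitudes are sqrt(2)/2 on |00000>, sqrt(2)/2 on |10000>, and 0 on every other basis state.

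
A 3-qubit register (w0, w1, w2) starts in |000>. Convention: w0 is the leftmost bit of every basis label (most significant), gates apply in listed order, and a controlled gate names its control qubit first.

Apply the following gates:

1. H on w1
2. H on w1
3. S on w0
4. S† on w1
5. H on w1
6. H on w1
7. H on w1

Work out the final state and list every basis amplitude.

After the circuit, the state carries amplitude sqrt(2)/2 on |000>, sqrt(2)/2 on |010>, and 0 on every other basis state.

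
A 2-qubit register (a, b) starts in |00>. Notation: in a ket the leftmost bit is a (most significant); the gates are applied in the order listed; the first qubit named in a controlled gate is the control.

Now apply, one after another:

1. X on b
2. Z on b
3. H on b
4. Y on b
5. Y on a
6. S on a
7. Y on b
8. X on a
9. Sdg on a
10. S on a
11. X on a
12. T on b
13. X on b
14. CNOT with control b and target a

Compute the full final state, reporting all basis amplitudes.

After the circuit, the state carries amplitude 0 on |00>, sqrt(2)/2 on |01>, -sqrt(2)*exp(I*pi/4)/2 on |10>, 0 on |11>.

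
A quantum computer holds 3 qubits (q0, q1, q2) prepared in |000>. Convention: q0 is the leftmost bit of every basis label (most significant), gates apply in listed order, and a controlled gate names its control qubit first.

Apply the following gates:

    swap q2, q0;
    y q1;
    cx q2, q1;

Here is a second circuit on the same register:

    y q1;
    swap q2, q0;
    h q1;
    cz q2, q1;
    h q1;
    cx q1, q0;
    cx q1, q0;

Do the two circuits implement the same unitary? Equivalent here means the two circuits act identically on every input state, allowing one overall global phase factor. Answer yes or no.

Yes — the two circuits implement the same unitary up to a global phase.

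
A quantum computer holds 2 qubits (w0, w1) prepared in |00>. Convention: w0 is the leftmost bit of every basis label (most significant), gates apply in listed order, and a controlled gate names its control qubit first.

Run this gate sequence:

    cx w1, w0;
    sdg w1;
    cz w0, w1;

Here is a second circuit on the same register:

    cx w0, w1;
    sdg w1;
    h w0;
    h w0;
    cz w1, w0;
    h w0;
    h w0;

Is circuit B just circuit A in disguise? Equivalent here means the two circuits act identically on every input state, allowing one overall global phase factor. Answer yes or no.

No — the two circuits implement different unitaries, even allowing a global phase.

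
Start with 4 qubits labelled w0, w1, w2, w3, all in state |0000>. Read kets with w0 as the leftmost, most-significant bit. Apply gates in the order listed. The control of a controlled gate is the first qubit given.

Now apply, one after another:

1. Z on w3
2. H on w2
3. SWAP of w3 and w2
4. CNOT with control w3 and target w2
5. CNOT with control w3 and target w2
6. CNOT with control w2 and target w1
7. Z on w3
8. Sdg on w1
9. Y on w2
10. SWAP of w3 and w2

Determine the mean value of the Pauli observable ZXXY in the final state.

The expectation value of ZXXY is 0. Key observation: the block from step 4 through step 5 cancels to the identity and can be dropped.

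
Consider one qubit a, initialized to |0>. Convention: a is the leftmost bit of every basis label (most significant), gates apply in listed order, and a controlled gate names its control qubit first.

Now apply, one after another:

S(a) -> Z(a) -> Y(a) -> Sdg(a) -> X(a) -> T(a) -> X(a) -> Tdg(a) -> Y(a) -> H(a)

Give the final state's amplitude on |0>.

|0> carries amplitude -sqrt(2)*exp(I*pi/4)/2 in the final state.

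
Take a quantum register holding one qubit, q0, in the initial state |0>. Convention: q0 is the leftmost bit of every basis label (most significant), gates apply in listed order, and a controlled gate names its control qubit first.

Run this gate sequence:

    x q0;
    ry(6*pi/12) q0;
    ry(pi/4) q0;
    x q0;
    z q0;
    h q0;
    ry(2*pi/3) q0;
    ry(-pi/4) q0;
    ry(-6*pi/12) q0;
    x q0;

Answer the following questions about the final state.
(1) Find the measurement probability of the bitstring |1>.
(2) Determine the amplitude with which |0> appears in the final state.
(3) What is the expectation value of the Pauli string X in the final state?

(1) The probability of measuring |1> is 3/4.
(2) |0> carries amplitude -1/2 in the final state.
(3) The expectation value of X is -sqrt(3)/2.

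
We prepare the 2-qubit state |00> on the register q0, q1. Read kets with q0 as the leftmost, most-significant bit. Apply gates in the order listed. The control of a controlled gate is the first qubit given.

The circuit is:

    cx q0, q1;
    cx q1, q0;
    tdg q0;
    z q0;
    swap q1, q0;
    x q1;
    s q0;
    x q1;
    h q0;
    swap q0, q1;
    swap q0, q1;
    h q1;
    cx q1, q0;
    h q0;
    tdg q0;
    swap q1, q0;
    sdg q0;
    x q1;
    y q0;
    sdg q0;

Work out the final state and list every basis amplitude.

The resulting statevector has amplitude 0 on |00>, -sqrt(2)/2 on |01>, 0 on |10>, sqrt(2)/2 on |11>.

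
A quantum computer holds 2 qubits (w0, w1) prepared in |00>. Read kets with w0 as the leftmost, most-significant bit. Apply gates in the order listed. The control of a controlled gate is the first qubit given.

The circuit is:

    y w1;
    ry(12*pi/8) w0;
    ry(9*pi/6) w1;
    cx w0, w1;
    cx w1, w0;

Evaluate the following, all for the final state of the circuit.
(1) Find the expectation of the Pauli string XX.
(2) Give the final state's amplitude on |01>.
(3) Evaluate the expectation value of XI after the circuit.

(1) The observable XX averages to 1.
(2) |01> carries amplitude -I/2 in the final state.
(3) In the final state, XI has expectation -1.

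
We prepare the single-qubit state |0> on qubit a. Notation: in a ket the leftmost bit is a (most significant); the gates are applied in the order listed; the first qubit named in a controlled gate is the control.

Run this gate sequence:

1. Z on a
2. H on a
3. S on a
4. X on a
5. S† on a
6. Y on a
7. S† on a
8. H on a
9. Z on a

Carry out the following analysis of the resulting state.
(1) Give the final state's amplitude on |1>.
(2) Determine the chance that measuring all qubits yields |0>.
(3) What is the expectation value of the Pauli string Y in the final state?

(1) The amplitude on |1> is 1/2 + I/2.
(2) A full measurement returns |0> with probability 1/2.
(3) In the final state, Y has expectation -1.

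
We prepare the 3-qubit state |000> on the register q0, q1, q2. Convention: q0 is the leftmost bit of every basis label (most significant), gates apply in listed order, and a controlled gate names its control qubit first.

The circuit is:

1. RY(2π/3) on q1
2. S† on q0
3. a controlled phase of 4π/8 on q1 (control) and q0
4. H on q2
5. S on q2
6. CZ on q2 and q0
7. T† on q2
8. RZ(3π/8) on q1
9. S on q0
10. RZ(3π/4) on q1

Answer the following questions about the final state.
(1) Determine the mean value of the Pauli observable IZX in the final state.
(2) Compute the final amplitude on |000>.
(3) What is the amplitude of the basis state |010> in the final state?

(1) The observable IZX averages to -sqrt(2)/4.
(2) |000> carries amplitude -sqrt(2)*exp(7*I*pi/16)/4 in the final state.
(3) The amplitude on |010> is sqrt(6)*exp(9*I*pi/16)/4.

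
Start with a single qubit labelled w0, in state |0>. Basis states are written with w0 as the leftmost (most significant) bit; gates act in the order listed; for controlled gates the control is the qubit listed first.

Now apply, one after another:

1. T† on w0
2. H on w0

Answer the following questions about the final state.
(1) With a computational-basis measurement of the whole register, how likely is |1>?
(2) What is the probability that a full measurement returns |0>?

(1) The probability of measuring |1> is 1/2.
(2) A full measurement returns |0> with probability 1/2.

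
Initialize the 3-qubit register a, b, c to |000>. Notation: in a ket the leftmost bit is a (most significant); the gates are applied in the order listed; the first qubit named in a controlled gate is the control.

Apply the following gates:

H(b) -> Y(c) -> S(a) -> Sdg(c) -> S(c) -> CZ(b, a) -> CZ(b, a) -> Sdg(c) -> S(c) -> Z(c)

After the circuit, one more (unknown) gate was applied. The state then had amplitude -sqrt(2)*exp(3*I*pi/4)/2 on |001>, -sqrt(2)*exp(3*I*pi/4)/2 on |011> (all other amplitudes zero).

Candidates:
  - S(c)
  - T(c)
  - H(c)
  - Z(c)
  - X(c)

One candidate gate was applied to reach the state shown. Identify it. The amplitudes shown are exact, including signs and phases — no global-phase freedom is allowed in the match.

The unique candidate consistent with the amplitudes is T(c). Key observation: the block from step 4 through step 9 cancels to the identity and can be dropped.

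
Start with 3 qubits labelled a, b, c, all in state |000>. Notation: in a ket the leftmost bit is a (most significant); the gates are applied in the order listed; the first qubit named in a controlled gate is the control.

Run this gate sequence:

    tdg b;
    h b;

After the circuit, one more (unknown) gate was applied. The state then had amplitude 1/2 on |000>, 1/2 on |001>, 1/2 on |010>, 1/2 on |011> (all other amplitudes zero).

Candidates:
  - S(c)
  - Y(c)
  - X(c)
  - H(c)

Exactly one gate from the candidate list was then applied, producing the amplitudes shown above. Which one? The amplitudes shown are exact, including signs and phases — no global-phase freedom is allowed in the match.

The unique candidate consistent with the amplitudes is H(c).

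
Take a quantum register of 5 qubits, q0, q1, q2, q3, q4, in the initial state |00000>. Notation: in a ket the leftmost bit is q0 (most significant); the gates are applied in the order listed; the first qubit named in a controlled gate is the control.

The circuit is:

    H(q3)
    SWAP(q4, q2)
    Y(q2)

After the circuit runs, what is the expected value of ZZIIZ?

The observable ZZIIZ averages to 1.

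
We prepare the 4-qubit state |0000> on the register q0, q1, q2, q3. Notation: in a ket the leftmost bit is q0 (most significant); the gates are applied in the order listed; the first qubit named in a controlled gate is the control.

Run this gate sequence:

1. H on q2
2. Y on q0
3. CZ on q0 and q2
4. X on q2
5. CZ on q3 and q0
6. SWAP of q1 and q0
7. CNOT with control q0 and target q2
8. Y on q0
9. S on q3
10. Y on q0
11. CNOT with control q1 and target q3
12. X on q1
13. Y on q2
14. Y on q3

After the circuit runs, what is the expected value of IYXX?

The observable IYXX averages to 0.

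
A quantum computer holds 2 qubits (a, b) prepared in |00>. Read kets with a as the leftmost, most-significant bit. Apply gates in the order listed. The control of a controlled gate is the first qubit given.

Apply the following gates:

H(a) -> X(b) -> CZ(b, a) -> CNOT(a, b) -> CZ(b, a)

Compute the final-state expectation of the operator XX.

The expectation value of XX is -1.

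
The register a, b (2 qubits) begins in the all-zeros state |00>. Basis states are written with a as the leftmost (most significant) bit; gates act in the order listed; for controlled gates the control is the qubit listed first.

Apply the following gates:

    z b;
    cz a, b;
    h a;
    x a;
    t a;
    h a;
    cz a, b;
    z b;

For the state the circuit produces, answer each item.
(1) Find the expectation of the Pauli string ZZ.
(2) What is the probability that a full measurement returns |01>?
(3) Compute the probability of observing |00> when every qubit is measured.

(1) The observable ZZ averages to sqrt(2)/2.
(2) Outcome |01> occurs with probability 0.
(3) A full measurement returns |00> with probability sqrt(2)/4 + 1/2.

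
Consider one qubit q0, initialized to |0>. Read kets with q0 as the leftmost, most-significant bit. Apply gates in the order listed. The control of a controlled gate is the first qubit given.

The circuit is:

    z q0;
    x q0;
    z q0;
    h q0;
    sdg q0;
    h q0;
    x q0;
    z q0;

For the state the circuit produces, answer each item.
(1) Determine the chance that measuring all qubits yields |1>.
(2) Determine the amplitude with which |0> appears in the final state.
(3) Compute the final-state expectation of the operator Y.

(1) The probability of measuring |1> is 1/2.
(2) The final state's coefficient on |0> equals -1/2 + I/2.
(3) The expectation value of Y is -1.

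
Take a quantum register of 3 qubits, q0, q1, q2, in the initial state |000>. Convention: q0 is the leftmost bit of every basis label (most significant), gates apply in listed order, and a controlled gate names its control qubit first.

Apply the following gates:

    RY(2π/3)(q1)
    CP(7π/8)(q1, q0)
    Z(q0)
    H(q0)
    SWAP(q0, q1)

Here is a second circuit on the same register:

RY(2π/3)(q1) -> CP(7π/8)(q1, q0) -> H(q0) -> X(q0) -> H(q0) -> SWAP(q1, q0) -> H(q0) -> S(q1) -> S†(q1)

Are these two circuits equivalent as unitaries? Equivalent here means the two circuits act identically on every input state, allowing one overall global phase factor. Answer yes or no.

No, they are not equivalent — no single phase factor reconciles the two unitaries.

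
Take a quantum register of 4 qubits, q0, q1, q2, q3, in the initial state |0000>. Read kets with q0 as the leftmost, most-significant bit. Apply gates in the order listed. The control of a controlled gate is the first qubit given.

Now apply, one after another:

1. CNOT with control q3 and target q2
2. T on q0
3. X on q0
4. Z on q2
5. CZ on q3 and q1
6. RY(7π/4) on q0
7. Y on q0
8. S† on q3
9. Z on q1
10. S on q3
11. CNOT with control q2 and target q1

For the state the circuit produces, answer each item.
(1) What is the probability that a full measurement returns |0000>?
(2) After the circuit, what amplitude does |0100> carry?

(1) A full measurement returns |0000> with probability sqrt(2)/4 + 1/2.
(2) |0100> carries amplitude 0 in the final state.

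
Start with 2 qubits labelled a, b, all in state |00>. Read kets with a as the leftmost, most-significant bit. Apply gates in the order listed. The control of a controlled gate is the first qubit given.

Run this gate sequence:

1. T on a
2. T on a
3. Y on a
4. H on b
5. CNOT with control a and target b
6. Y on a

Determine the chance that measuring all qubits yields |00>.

Outcome |00> occurs with probability 1/2.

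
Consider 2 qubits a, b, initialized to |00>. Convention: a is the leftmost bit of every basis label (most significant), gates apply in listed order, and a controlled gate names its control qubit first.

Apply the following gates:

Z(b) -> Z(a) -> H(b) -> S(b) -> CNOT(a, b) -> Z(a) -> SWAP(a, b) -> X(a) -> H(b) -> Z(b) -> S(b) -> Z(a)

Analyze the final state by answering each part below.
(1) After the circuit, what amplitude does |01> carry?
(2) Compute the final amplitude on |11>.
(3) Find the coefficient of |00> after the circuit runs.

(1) |01> carries amplitude 1/2 in the final state.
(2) The amplitude on |11> is I/2.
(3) The amplitude on |00> is I/2.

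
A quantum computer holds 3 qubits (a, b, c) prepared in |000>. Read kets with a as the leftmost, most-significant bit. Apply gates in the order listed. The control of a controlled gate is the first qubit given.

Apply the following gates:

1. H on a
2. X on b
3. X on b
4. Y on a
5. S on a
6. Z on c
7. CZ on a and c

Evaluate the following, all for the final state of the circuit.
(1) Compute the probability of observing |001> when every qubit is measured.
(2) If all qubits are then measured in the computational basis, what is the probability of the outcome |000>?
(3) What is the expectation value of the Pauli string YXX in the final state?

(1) Outcome |001> occurs with probability 0. Key observation: the block from step 2 through step 3 cancels to the identity and can be dropped.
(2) A full measurement returns |000> with probability 1/2.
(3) The expectation value of YXX is 0.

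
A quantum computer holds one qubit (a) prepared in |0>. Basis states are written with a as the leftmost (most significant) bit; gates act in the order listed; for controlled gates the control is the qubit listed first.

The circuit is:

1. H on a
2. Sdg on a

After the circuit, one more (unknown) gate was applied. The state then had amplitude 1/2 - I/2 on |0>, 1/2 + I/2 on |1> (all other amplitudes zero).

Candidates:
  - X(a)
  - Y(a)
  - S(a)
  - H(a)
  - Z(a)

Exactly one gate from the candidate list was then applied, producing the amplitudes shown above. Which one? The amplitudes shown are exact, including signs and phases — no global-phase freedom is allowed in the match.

It was H(a) that produced the state shown.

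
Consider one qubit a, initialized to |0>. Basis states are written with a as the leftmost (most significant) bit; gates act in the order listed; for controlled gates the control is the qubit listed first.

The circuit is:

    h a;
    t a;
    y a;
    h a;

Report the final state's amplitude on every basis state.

After the circuit, the state carries amplitude -exp(3*I*pi/4)/2 + I/2 on |0>, -I/2 - exp(3*I*pi/4)/2 on |1>.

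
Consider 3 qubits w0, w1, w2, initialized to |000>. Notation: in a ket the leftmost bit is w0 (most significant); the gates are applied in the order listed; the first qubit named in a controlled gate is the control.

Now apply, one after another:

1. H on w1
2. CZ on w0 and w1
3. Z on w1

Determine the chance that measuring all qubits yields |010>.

A full measurement returns |010> with probability 1/2.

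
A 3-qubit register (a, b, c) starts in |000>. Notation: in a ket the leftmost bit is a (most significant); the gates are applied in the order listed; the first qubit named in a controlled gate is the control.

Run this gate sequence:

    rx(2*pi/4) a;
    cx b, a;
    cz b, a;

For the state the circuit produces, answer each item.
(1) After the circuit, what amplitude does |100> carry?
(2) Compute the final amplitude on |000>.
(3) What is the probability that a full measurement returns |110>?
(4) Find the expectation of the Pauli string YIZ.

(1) The final state's coefficient on |100> equals -sqrt(2)*I/2.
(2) |000> carries amplitude sqrt(2)/2 in the final state.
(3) A full measurement returns |110> with probability 0.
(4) The expectation value of YIZ is -1.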